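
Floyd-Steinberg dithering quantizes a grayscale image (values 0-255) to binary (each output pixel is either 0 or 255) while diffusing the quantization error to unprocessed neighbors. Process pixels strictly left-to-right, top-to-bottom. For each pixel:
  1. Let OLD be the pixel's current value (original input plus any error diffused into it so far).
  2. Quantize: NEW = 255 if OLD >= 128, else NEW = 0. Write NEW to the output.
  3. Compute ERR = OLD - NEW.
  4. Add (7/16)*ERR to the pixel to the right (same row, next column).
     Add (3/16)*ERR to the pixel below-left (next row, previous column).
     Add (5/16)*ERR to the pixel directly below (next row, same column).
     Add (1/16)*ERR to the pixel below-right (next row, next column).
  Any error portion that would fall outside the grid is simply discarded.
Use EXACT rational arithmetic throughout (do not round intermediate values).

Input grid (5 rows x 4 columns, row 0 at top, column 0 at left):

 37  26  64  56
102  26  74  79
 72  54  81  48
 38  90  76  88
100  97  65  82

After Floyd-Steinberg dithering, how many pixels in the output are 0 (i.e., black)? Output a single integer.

Answer: 16

Derivation:
(0,0): OLD=37 → NEW=0, ERR=37
(0,1): OLD=675/16 → NEW=0, ERR=675/16
(0,2): OLD=21109/256 → NEW=0, ERR=21109/256
(0,3): OLD=377139/4096 → NEW=0, ERR=377139/4096
(1,0): OLD=31097/256 → NEW=0, ERR=31097/256
(1,1): OLD=225487/2048 → NEW=0, ERR=225487/2048
(1,2): OLD=10999419/65536 → NEW=255, ERR=-5712261/65536
(1,3): OLD=78426701/1048576 → NEW=0, ERR=78426701/1048576
(2,0): OLD=4279637/32768 → NEW=255, ERR=-4076203/32768
(2,1): OLD=26458231/1048576 → NEW=0, ERR=26458231/1048576
(2,2): OLD=179738835/2097152 → NEW=0, ERR=179738835/2097152
(2,3): OLD=3470259239/33554432 → NEW=0, ERR=3470259239/33554432
(3,0): OLD=64716421/16777216 → NEW=0, ERR=64716421/16777216
(3,1): OLD=28955580571/268435456 → NEW=0, ERR=28955580571/268435456
(3,2): OLD=734198961765/4294967296 → NEW=255, ERR=-361017698715/4294967296
(3,3): OLD=6109261108803/68719476736 → NEW=0, ERR=6109261108803/68719476736
(4,0): OLD=521540784993/4294967296 → NEW=0, ERR=521540784993/4294967296
(4,1): OLD=5783267745827/34359738368 → NEW=255, ERR=-2978465538013/34359738368
(4,2): OLD=26628734328643/1099511627776 → NEW=0, ERR=26628734328643/1099511627776
(4,3): OLD=2025280753775813/17592186044416 → NEW=0, ERR=2025280753775813/17592186044416
Output grid:
  Row 0: ....  (4 black, running=4)
  Row 1: ..#.  (3 black, running=7)
  Row 2: #...  (3 black, running=10)
  Row 3: ..#.  (3 black, running=13)
  Row 4: .#..  (3 black, running=16)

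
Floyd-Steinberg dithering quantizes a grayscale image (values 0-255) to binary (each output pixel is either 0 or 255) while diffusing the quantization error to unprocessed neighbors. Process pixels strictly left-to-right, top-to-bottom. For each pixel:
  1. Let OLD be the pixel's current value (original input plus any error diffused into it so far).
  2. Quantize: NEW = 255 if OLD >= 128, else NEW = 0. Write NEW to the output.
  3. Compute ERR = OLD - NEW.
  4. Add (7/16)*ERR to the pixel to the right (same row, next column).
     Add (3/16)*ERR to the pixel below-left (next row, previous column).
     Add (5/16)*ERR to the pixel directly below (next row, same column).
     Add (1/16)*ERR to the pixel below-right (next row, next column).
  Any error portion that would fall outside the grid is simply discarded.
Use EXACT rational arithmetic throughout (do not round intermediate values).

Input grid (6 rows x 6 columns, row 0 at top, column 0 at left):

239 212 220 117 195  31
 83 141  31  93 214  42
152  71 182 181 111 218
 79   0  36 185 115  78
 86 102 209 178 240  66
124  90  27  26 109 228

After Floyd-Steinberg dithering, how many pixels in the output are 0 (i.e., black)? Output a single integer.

(0,0): OLD=239 → NEW=255, ERR=-16
(0,1): OLD=205 → NEW=255, ERR=-50
(0,2): OLD=1585/8 → NEW=255, ERR=-455/8
(0,3): OLD=11791/128 → NEW=0, ERR=11791/128
(0,4): OLD=481897/2048 → NEW=255, ERR=-40343/2048
(0,5): OLD=733407/32768 → NEW=0, ERR=733407/32768
(1,0): OLD=549/8 → NEW=0, ERR=549/8
(1,1): OLD=9199/64 → NEW=255, ERR=-7121/64
(1,2): OLD=-43633/2048 → NEW=0, ERR=-43633/2048
(1,3): OLD=861941/8192 → NEW=0, ERR=861941/8192
(1,4): OLD=138323257/524288 → NEW=255, ERR=4629817/524288
(1,5): OLD=433075007/8388608 → NEW=0, ERR=433075007/8388608
(2,0): OLD=156245/1024 → NEW=255, ERR=-104875/1024
(2,1): OLD=-271437/32768 → NEW=0, ERR=-271437/32768
(2,2): OLD=96727057/524288 → NEW=255, ERR=-36966383/524288
(2,3): OLD=769056945/4194304 → NEW=255, ERR=-300490575/4194304
(2,4): OLD=13243537723/134217728 → NEW=0, ERR=13243537723/134217728
(2,5): OLD=596687433037/2147483648 → NEW=255, ERR=49079102797/2147483648
(3,0): OLD=23824441/524288 → NEW=0, ERR=23824441/524288
(3,1): OLD=-9769511/4194304 → NEW=0, ERR=-9769511/4194304
(3,2): OLD=-33669227/33554432 → NEW=0, ERR=-33669227/33554432
(3,3): OLD=378530463645/2147483648 → NEW=255, ERR=-169077866595/2147483648
(3,4): OLD=1910346998993/17179869184 → NEW=0, ERR=1910346998993/17179869184
(3,5): OLD=38471242675007/274877906944 → NEW=255, ERR=-31622623595713/274877906944
(4,0): OLD=6695031411/67108864 → NEW=0, ERR=6695031411/67108864
(4,1): OLD=158452838131/1073741824 → NEW=255, ERR=-115351326989/1073741824
(4,2): OLD=5043256999009/34359738368 → NEW=255, ERR=-3718476284831/34359738368
(4,3): OLD=69728576256157/549755813888 → NEW=0, ERR=69728576256157/549755813888
(4,4): OLD=2671798203539301/8796093022208 → NEW=255, ERR=428794482876261/8796093022208
(4,5): OLD=8208713499755811/140737488355328 → NEW=0, ERR=8208713499755811/140737488355328
(5,0): OLD=2319852310729/17179869184 → NEW=255, ERR=-2061014331191/17179869184
(5,1): OLD=-5559962477055/549755813888 → NEW=0, ERR=-5559962477055/549755813888
(5,2): OLD=25611260411927/4398046511104 → NEW=0, ERR=25611260411927/4398046511104
(5,3): OLD=9930471963210113/140737488355328 → NEW=0, ERR=9930471963210113/140737488355328
(5,4): OLD=3060466391289901/17592186044416 → NEW=255, ERR=-1425541050036179/17592186044416
(5,5): OLD=481484337943009751/2251799813685248 → NEW=255, ERR=-92724614546728489/2251799813685248
Output grid:
  Row 0: ###.#.  (2 black, running=2)
  Row 1: .#..#.  (4 black, running=6)
  Row 2: #.##.#  (2 black, running=8)
  Row 3: ...#.#  (4 black, running=12)
  Row 4: .##.#.  (3 black, running=15)
  Row 5: #...##  (3 black, running=18)

Answer: 18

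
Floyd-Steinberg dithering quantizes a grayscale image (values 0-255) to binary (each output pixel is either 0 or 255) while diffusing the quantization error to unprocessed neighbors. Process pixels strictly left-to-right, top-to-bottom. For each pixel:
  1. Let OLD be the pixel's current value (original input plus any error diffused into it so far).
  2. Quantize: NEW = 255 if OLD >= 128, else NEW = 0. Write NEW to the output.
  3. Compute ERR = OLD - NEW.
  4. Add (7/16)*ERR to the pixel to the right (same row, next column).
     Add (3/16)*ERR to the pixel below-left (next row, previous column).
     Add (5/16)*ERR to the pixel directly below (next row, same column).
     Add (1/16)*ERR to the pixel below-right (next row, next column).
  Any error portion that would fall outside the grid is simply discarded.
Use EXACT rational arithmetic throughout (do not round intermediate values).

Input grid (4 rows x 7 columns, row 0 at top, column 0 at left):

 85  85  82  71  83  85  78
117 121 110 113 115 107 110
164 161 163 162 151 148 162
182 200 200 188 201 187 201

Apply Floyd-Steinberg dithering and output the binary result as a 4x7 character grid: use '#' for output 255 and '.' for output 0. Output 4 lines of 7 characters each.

(0,0): OLD=85 → NEW=0, ERR=85
(0,1): OLD=1955/16 → NEW=0, ERR=1955/16
(0,2): OLD=34677/256 → NEW=255, ERR=-30603/256
(0,3): OLD=76595/4096 → NEW=0, ERR=76595/4096
(0,4): OLD=5975653/65536 → NEW=0, ERR=5975653/65536
(0,5): OLD=130958531/1048576 → NEW=0, ERR=130958531/1048576
(0,6): OLD=2225332565/16777216 → NEW=255, ERR=-2052857515/16777216
(1,0): OLD=42617/256 → NEW=255, ERR=-22663/256
(1,1): OLD=211663/2048 → NEW=0, ERR=211663/2048
(1,2): OLD=8454267/65536 → NEW=255, ERR=-8257413/65536
(1,3): OLD=19226847/262144 → NEW=0, ERR=19226847/262144
(1,4): OLD=3358267709/16777216 → NEW=255, ERR=-919922371/16777216
(1,5): OLD=14065507149/134217728 → NEW=0, ERR=14065507149/134217728
(1,6): OLD=269330142691/2147483648 → NEW=0, ERR=269330142691/2147483648
(2,0): OLD=5102421/32768 → NEW=255, ERR=-3253419/32768
(2,1): OLD=126564983/1048576 → NEW=0, ERR=126564983/1048576
(2,2): OLD=3299141669/16777216 → NEW=255, ERR=-979048411/16777216
(2,3): OLD=18956065597/134217728 → NEW=255, ERR=-15269455043/134217728
(2,4): OLD=116313808909/1073741824 → NEW=0, ERR=116313808909/1073741824
(2,5): OLD=8529115539695/34359738368 → NEW=255, ERR=-232617744145/34359738368
(2,6): OLD=112579298886265/549755813888 → NEW=255, ERR=-27608433655175/549755813888
(3,0): OLD=2912601221/16777216 → NEW=255, ERR=-1365588859/16777216
(3,1): OLD=24825136033/134217728 → NEW=255, ERR=-9400384607/134217728
(3,2): OLD=147462026803/1073741824 → NEW=255, ERR=-126342138317/1073741824
(3,3): OLD=505231141269/4294967296 → NEW=0, ERR=505231141269/4294967296
(3,4): OLD=152797238204549/549755813888 → NEW=255, ERR=12609505663109/549755813888
(3,5): OLD=845626942229471/4398046511104 → NEW=255, ERR=-275874918102049/4398046511104
(3,6): OLD=11078880735538561/70368744177664 → NEW=255, ERR=-6865149029765759/70368744177664
Row 0: ..#...#
Row 1: #.#.#..
Row 2: #.##.##
Row 3: ###.###

Answer: ..#...#
#.#.#..
#.##.##
###.###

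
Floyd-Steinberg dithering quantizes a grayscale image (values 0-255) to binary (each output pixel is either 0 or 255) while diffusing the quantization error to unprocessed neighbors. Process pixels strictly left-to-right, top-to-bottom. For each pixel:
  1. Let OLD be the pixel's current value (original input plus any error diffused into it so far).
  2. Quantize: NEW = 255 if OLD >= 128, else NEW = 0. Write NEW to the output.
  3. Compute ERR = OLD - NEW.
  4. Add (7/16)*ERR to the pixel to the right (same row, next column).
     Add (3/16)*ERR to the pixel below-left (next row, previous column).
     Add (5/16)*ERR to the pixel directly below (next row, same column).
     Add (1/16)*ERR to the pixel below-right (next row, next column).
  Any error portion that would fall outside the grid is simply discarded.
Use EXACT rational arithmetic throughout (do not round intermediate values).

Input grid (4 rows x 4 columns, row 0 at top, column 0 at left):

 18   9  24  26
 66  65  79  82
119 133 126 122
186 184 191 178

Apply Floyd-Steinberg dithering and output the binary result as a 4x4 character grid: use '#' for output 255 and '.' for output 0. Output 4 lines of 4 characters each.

Answer: ....
..#.
#.#.
####

Derivation:
(0,0): OLD=18 → NEW=0, ERR=18
(0,1): OLD=135/8 → NEW=0, ERR=135/8
(0,2): OLD=4017/128 → NEW=0, ERR=4017/128
(0,3): OLD=81367/2048 → NEW=0, ERR=81367/2048
(1,0): OLD=9573/128 → NEW=0, ERR=9573/128
(1,1): OLD=112643/1024 → NEW=0, ERR=112643/1024
(1,2): OLD=4765695/32768 → NEW=255, ERR=-3590145/32768
(1,3): OLD=25398313/524288 → NEW=0, ERR=25398313/524288
(2,0): OLD=2670545/16384 → NEW=255, ERR=-1507375/16384
(2,1): OLD=58330187/524288 → NEW=0, ERR=58330187/524288
(2,2): OLD=163991559/1048576 → NEW=255, ERR=-103395321/1048576
(2,3): OLD=1462151595/16777216 → NEW=0, ERR=1462151595/16777216
(3,0): OLD=1494091649/8388608 → NEW=255, ERR=-645003391/8388608
(3,1): OLD=21594189471/134217728 → NEW=255, ERR=-12631331169/134217728
(3,2): OLD=305601219297/2147483648 → NEW=255, ERR=-242007110943/2147483648
(3,3): OLD=5146007056295/34359738368 → NEW=255, ERR=-3615726227545/34359738368
Row 0: ....
Row 1: ..#.
Row 2: #.#.
Row 3: ####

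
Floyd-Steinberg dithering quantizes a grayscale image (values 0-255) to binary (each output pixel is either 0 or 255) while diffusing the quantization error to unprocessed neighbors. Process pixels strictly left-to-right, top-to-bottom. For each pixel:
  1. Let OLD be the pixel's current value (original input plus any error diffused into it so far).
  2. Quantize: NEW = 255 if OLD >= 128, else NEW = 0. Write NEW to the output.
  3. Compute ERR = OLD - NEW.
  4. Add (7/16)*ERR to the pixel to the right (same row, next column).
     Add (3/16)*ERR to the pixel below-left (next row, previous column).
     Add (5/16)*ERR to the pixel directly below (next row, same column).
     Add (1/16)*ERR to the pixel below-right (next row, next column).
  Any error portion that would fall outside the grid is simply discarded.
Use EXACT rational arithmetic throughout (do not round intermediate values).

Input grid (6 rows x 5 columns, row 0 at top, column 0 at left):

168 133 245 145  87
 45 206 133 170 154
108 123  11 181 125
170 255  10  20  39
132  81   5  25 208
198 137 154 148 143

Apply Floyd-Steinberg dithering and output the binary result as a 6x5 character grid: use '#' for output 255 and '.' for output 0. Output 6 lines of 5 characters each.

Answer: #.##.
.##.#
.#.#.
##...
....#
###.#

Derivation:
(0,0): OLD=168 → NEW=255, ERR=-87
(0,1): OLD=1519/16 → NEW=0, ERR=1519/16
(0,2): OLD=73353/256 → NEW=255, ERR=8073/256
(0,3): OLD=650431/4096 → NEW=255, ERR=-394049/4096
(0,4): OLD=2943289/65536 → NEW=0, ERR=2943289/65536
(1,0): OLD=9117/256 → NEW=0, ERR=9117/256
(1,1): OLD=515531/2048 → NEW=255, ERR=-6709/2048
(1,2): OLD=8474919/65536 → NEW=255, ERR=-8236761/65536
(1,3): OLD=24993307/262144 → NEW=0, ERR=24993307/262144
(1,4): OLD=854522609/4194304 → NEW=255, ERR=-215024911/4194304
(2,0): OLD=3883497/32768 → NEW=0, ERR=3883497/32768
(2,1): OLD=159894035/1048576 → NEW=255, ERR=-107492845/1048576
(2,2): OLD=-930356743/16777216 → NEW=0, ERR=-930356743/16777216
(2,3): OLD=45383268827/268435456 → NEW=255, ERR=-23067772453/268435456
(2,4): OLD=332181679677/4294967296 → NEW=0, ERR=332181679677/4294967296
(3,0): OLD=3151007705/16777216 → NEW=255, ERR=-1127182375/16777216
(3,1): OLD=25579308645/134217728 → NEW=255, ERR=-8646211995/134217728
(3,2): OLD=-249247320089/4294967296 → NEW=0, ERR=-249247320089/4294967296
(3,3): OLD=-182173723665/8589934592 → NEW=0, ERR=-182173723665/8589934592
(3,4): OLD=6668551198027/137438953472 → NEW=0, ERR=6668551198027/137438953472
(4,0): OLD=212441910551/2147483648 → NEW=0, ERR=212441910551/2147483648
(4,1): OLD=6120769795863/68719476736 → NEW=0, ERR=6120769795863/68719476736
(4,2): OLD=19604131193401/1099511627776 → NEW=0, ERR=19604131193401/1099511627776
(4,3): OLD=556680301128471/17592186044416 → NEW=0, ERR=556680301128471/17592186044416
(4,4): OLD=66338338244387105/281474976710656 → NEW=255, ERR=-5437780816830175/281474976710656
(5,0): OLD=270056317375397/1099511627776 → NEW=255, ERR=-10319147707483/1099511627776
(5,1): OLD=1497569844791983/8796093022208 → NEW=255, ERR=-745433875871057/8796093022208
(5,2): OLD=37716360617844647/281474976710656 → NEW=255, ERR=-34059758443372633/281474976710656
(5,3): OLD=115338543743130697/1125899906842624 → NEW=0, ERR=115338543743130697/1125899906842624
(5,4): OLD=3310300715993457235/18014398509481984 → NEW=255, ERR=-1283370903924448685/18014398509481984
Row 0: #.##.
Row 1: .##.#
Row 2: .#.#.
Row 3: ##...
Row 4: ....#
Row 5: ###.#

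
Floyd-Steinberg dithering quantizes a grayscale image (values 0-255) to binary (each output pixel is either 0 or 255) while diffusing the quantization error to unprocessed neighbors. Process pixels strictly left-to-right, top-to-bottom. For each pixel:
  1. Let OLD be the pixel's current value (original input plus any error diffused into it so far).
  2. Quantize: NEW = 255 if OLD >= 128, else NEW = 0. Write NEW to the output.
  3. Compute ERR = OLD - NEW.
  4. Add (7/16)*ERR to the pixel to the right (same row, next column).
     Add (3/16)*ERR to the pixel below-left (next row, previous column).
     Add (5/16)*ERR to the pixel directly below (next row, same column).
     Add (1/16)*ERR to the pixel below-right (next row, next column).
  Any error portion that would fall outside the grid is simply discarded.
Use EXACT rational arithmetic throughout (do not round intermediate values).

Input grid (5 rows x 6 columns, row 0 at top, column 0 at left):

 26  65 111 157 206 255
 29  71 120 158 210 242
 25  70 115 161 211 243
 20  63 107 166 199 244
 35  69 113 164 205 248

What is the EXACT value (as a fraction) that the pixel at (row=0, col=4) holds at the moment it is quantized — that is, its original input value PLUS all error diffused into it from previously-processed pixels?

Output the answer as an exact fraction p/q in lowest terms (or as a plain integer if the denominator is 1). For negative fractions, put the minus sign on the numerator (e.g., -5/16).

(0,0): OLD=26 → NEW=0, ERR=26
(0,1): OLD=611/8 → NEW=0, ERR=611/8
(0,2): OLD=18485/128 → NEW=255, ERR=-14155/128
(0,3): OLD=222451/2048 → NEW=0, ERR=222451/2048
(0,4): OLD=8307365/32768 → NEW=255, ERR=-48475/32768
Target (0,4): original=206, with diffused error = 8307365/32768

Answer: 8307365/32768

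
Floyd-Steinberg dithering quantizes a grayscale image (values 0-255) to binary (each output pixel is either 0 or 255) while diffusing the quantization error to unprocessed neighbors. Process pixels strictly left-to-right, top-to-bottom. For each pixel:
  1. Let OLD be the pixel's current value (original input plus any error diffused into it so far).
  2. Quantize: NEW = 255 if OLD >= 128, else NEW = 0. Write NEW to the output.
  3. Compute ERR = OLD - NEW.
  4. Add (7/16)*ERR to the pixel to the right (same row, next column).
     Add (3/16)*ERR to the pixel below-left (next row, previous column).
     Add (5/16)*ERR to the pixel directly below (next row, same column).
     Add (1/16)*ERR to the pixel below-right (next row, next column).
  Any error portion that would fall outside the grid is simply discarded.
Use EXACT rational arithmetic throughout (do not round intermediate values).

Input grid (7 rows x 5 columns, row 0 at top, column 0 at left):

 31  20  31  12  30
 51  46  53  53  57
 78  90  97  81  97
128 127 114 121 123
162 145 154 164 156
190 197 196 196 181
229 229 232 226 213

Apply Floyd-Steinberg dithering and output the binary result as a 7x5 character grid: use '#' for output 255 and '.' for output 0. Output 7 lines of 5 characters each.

Answer: .....
.....
.##.#
#..#.
#.###
###.#
#####

Derivation:
(0,0): OLD=31 → NEW=0, ERR=31
(0,1): OLD=537/16 → NEW=0, ERR=537/16
(0,2): OLD=11695/256 → NEW=0, ERR=11695/256
(0,3): OLD=131017/4096 → NEW=0, ERR=131017/4096
(0,4): OLD=2883199/65536 → NEW=0, ERR=2883199/65536
(1,0): OLD=17147/256 → NEW=0, ERR=17147/256
(1,1): OLD=197213/2048 → NEW=0, ERR=197213/2048
(1,2): OLD=7700513/65536 → NEW=0, ERR=7700513/65536
(1,3): OLD=32900749/262144 → NEW=0, ERR=32900749/262144
(1,4): OLD=535429639/4194304 → NEW=0, ERR=535429639/4194304
(2,0): OLD=3833423/32768 → NEW=0, ERR=3833423/32768
(2,1): OLD=207085013/1048576 → NEW=255, ERR=-60301867/1048576
(2,2): OLD=2317099967/16777216 → NEW=255, ERR=-1961090113/16777216
(2,3): OLD=26940367821/268435456 → NEW=0, ERR=26940367821/268435456
(2,4): OLD=810222253915/4294967296 → NEW=255, ERR=-284994406565/4294967296
(3,0): OLD=2579925727/16777216 → NEW=255, ERR=-1698264353/16777216
(3,1): OLD=6729372659/134217728 → NEW=0, ERR=6729372659/134217728
(3,2): OLD=492334105441/4294967296 → NEW=0, ERR=492334105441/4294967296
(3,3): OLD=1569950320025/8589934592 → NEW=255, ERR=-620483000935/8589934592
(3,4): OLD=10573757975133/137438953472 → NEW=0, ERR=10573757975133/137438953472
(4,0): OLD=300149894833/2147483648 → NEW=255, ERR=-247458435407/2147483648
(4,1): OLD=8618852298417/68719476736 → NEW=0, ERR=8618852298417/68719476736
(4,2): OLD=257597331980671/1099511627776 → NEW=255, ERR=-22778133102209/1099511627776
(4,3): OLD=2708370181366449/17592186044416 → NEW=255, ERR=-1777637259959631/17592186044416
(4,4): OLD=36963091465315159/281474976710656 → NEW=255, ERR=-34813027595902121/281474976710656
(5,0): OLD=195170416507571/1099511627776 → NEW=255, ERR=-85205048575309/1099511627776
(5,1): OLD=1681850188180569/8796093022208 → NEW=255, ERR=-561153532482471/8796093022208
(5,2): OLD=42364209740873121/281474976710656 → NEW=255, ERR=-29411909320344159/281474976710656
(5,3): OLD=106085224015891439/1125899906842624 → NEW=0, ERR=106085224015891439/1125899906842624
(5,4): OLD=3193173361772020373/18014398509481984 → NEW=255, ERR=-1400498258145885547/18014398509481984
(6,0): OLD=27137222292910339/140737488355328 → NEW=255, ERR=-8750837237698301/140737488355328
(6,1): OLD=708979807746560429/4503599627370496 → NEW=255, ERR=-439438097232916051/4503599627370496
(6,2): OLD=12274054470101008191/72057594037927936 → NEW=255, ERR=-6100632009570615489/72057594037927936
(6,3): OLD=227467679775479637365/1152921504606846976 → NEW=255, ERR=-66527303899266341515/1152921504606846976
(6,4): OLD=3123937187190859562099/18446744073709551616 → NEW=255, ERR=-1579982551605076099981/18446744073709551616
Row 0: .....
Row 1: .....
Row 2: .##.#
Row 3: #..#.
Row 4: #.###
Row 5: ###.#
Row 6: #####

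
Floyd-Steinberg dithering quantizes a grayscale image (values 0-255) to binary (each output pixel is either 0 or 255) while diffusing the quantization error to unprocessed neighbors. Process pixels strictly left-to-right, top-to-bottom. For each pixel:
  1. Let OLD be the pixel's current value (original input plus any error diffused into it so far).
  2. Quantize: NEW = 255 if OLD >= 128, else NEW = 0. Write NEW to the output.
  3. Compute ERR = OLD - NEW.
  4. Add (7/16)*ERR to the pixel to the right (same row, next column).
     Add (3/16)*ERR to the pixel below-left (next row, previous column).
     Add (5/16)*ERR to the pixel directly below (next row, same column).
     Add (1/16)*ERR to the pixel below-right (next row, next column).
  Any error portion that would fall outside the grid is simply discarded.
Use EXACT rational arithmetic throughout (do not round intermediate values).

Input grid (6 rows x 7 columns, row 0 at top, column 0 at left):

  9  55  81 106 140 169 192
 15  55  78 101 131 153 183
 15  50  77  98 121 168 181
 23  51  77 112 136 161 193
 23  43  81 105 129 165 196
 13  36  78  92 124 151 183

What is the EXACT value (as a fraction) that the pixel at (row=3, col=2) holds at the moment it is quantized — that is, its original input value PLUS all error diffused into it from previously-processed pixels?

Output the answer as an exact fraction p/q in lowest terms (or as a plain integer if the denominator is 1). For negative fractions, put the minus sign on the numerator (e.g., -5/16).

(0,0): OLD=9 → NEW=0, ERR=9
(0,1): OLD=943/16 → NEW=0, ERR=943/16
(0,2): OLD=27337/256 → NEW=0, ERR=27337/256
(0,3): OLD=625535/4096 → NEW=255, ERR=-418945/4096
(0,4): OLD=6242425/65536 → NEW=0, ERR=6242425/65536
(0,5): OLD=220906319/1048576 → NEW=255, ERR=-46480561/1048576
(0,6): OLD=2895861545/16777216 → NEW=255, ERR=-1382328535/16777216
(1,0): OLD=7389/256 → NEW=0, ERR=7389/256
(1,1): OLD=218379/2048 → NEW=0, ERR=218379/2048
(1,2): OLD=9340647/65536 → NEW=255, ERR=-7371033/65536
(1,3): OLD=11629723/262144 → NEW=0, ERR=11629723/262144
(1,4): OLD=2776149937/16777216 → NEW=255, ERR=-1502040143/16777216
(1,5): OLD=12144487041/134217728 → NEW=0, ERR=12144487041/134217728
(1,6): OLD=416758263663/2147483648 → NEW=255, ERR=-130850066577/2147483648
(2,0): OLD=1442217/32768 → NEW=0, ERR=1442217/32768
(2,1): OLD=87338963/1048576 → NEW=0, ERR=87338963/1048576
(2,2): OLD=1564902457/16777216 → NEW=0, ERR=1564902457/16777216
(2,3): OLD=17294699185/134217728 → NEW=255, ERR=-16930821455/134217728
(2,4): OLD=61818022401/1073741824 → NEW=0, ERR=61818022401/1073741824
(2,5): OLD=7024635984683/34359738368 → NEW=255, ERR=-1737097299157/34359738368
(2,6): OLD=79987104575965/549755813888 → NEW=255, ERR=-60200627965475/549755813888
(3,0): OLD=878647577/16777216 → NEW=0, ERR=878647577/16777216
(3,1): OLD=16130490405/134217728 → NEW=0, ERR=16130490405/134217728
(3,2): OLD=150626347455/1073741824 → NEW=255, ERR=-123177817665/1073741824
Target (3,2): original=77, with diffused error = 150626347455/1073741824

Answer: 150626347455/1073741824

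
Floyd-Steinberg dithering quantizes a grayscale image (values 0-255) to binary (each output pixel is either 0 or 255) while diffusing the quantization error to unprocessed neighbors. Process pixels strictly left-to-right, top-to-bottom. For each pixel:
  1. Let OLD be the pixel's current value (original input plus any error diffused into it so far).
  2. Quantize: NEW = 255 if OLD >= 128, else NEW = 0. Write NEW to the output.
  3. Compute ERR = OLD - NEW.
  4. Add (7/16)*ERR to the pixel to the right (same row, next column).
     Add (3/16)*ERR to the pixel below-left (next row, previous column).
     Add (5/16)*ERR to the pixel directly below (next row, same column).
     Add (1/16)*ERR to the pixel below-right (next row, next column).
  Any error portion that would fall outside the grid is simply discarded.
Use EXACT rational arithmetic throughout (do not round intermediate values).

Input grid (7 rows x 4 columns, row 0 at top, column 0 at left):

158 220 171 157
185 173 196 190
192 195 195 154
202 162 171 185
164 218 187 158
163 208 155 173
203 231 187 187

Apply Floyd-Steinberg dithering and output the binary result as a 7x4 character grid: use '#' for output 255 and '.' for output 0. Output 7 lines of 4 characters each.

Answer: ###.
#.##
###.
#.##
##.#
.##.
####

Derivation:
(0,0): OLD=158 → NEW=255, ERR=-97
(0,1): OLD=2841/16 → NEW=255, ERR=-1239/16
(0,2): OLD=35103/256 → NEW=255, ERR=-30177/256
(0,3): OLD=431833/4096 → NEW=0, ERR=431833/4096
(1,0): OLD=35883/256 → NEW=255, ERR=-29397/256
(1,1): OLD=144173/2048 → NEW=0, ERR=144173/2048
(1,2): OLD=13427633/65536 → NEW=255, ERR=-3284047/65536
(1,3): OLD=203062439/1048576 → NEW=255, ERR=-64324441/1048576
(2,0): OLD=5548095/32768 → NEW=255, ERR=-2807745/32768
(2,1): OLD=170853797/1048576 → NEW=255, ERR=-96533083/1048576
(2,2): OLD=276743129/2097152 → NEW=255, ERR=-258030631/2097152
(2,3): OLD=2612834197/33554432 → NEW=0, ERR=2612834197/33554432
(3,0): OLD=2650159183/16777216 → NEW=255, ERR=-1628030897/16777216
(3,1): OLD=16737380369/268435456 → NEW=0, ERR=16737380369/268435456
(3,2): OLD=724457017839/4294967296 → NEW=255, ERR=-370759642641/4294967296
(3,3): OLD=11261552851465/68719476736 → NEW=255, ERR=-6261913716215/68719476736
(4,0): OLD=624344305891/4294967296 → NEW=255, ERR=-470872354589/4294967296
(4,1): OLD=5747337519145/34359738368 → NEW=255, ERR=-3014395764695/34359738368
(4,2): OLD=119245390502921/1099511627776 → NEW=0, ERR=119245390502921/1099511627776
(4,3): OLD=3018415562724879/17592186044416 → NEW=255, ERR=-1467591878601201/17592186044416
(5,0): OLD=61732116186099/549755813888 → NEW=0, ERR=61732116186099/549755813888
(5,1): OLD=4278313850226693/17592186044416 → NEW=255, ERR=-207693591099387/17592186044416
(5,2): OLD=1430257850792569/8796093022208 → NEW=255, ERR=-812745869870471/8796093022208
(5,3): OLD=31886695647797625/281474976710656 → NEW=0, ERR=31886695647797625/281474976710656
(6,0): OLD=66393478088740847/281474976710656 → NEW=255, ERR=-5382640972476433/281474976710656
(6,1): OLD=939620779807016057/4503599627370496 → NEW=255, ERR=-208797125172460423/4503599627370496
(6,2): OLD=11409952613789738239/72057594037927936 → NEW=255, ERR=-6964733865881885441/72057594037927936
(6,3): OLD=201000140563509247993/1152921504606846976 → NEW=255, ERR=-92994843111236730887/1152921504606846976
Row 0: ###.
Row 1: #.##
Row 2: ###.
Row 3: #.##
Row 4: ##.#
Row 5: .##.
Row 6: ####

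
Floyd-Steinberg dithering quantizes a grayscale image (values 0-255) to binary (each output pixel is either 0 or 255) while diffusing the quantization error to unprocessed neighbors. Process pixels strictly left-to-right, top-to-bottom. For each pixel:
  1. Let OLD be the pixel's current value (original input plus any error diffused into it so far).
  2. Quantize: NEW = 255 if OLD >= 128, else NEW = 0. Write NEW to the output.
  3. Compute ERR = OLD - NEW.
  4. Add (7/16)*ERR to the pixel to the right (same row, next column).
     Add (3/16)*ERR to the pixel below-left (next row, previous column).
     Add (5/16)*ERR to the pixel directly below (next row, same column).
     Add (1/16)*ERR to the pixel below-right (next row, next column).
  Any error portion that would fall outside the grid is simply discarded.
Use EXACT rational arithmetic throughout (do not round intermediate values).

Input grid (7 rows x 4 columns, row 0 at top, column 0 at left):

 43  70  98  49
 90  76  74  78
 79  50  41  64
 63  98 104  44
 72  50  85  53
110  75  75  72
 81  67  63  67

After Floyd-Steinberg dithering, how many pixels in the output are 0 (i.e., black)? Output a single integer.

(0,0): OLD=43 → NEW=0, ERR=43
(0,1): OLD=1421/16 → NEW=0, ERR=1421/16
(0,2): OLD=35035/256 → NEW=255, ERR=-30245/256
(0,3): OLD=-11011/4096 → NEW=0, ERR=-11011/4096
(1,0): OLD=30743/256 → NEW=0, ERR=30743/256
(1,1): OLD=280225/2048 → NEW=255, ERR=-242015/2048
(1,2): OLD=-627403/65536 → NEW=0, ERR=-627403/65536
(1,3): OLD=68773507/1048576 → NEW=0, ERR=68773507/1048576
(2,0): OLD=3092347/32768 → NEW=0, ERR=3092347/32768
(2,1): OLD=62987257/1048576 → NEW=0, ERR=62987257/1048576
(2,2): OLD=145124157/2097152 → NEW=0, ERR=145124157/2097152
(2,3): OLD=3831010921/33554432 → NEW=0, ERR=3831010921/33554432
(3,0): OLD=1740701899/16777216 → NEW=0, ERR=1740701899/16777216
(3,1): OLD=48596829973/268435456 → NEW=255, ERR=-19854211307/268435456
(3,2): OLD=508645580011/4294967296 → NEW=0, ERR=508645580011/4294967296
(3,3): OLD=9333237299437/68719476736 → NEW=255, ERR=-8190229268243/68719476736
(4,0): OLD=388931163311/4294967296 → NEW=0, ERR=388931163311/4294967296
(4,1): OLD=3270855750797/34359738368 → NEW=0, ERR=3270855750797/34359738368
(4,2): OLD=150288749373677/1099511627776 → NEW=255, ERR=-130086715709203/1099511627776
(4,3): OLD=-503226222586997/17592186044416 → NEW=0, ERR=-503226222586997/17592186044416
(5,0): OLD=85842953312511/549755813888 → NEW=255, ERR=-54344779228929/549755813888
(5,1): OLD=791230194933721/17592186044416 → NEW=0, ERR=791230194933721/17592186044416
(5,2): OLD=512728026179565/8796093022208 → NEW=0, ERR=512728026179565/8796093022208
(5,3): OLD=22846872125398909/281474976710656 → NEW=0, ERR=22846872125398909/281474976710656
(6,0): OLD=16477999021735659/281474976710656 → NEW=0, ERR=16477999021735659/281474976710656
(6,1): OLD=501782947328697117/4503599627370496 → NEW=0, ERR=501782947328697117/4503599627370496
(6,2): OLD=10663897594632206395/72057594037927936 → NEW=255, ERR=-7710788885039417285/72057594037927936
(6,3): OLD=56714482924356426397/1152921504606846976 → NEW=0, ERR=56714482924356426397/1152921504606846976
Output grid:
  Row 0: ..#.  (3 black, running=3)
  Row 1: .#..  (3 black, running=6)
  Row 2: ....  (4 black, running=10)
  Row 3: .#.#  (2 black, running=12)
  Row 4: ..#.  (3 black, running=15)
  Row 5: #...  (3 black, running=18)
  Row 6: ..#.  (3 black, running=21)

Answer: 21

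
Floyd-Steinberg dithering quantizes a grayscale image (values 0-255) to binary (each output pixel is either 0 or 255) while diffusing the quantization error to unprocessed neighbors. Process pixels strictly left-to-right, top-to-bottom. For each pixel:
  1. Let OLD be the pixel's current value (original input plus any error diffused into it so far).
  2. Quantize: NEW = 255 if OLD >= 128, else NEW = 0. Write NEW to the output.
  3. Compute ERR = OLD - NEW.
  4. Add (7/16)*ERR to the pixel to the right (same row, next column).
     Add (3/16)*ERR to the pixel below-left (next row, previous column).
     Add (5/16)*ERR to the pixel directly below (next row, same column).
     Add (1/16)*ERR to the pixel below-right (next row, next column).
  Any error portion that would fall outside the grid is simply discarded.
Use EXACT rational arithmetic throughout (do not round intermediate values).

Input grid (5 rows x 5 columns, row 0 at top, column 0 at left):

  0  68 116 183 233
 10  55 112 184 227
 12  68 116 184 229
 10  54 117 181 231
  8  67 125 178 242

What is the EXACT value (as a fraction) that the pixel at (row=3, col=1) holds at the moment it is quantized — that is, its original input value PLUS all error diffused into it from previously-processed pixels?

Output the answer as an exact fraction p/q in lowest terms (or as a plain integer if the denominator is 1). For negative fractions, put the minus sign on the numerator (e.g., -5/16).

Answer: 206914189/2097152

Derivation:
(0,0): OLD=0 → NEW=0, ERR=0
(0,1): OLD=68 → NEW=0, ERR=68
(0,2): OLD=583/4 → NEW=255, ERR=-437/4
(0,3): OLD=8653/64 → NEW=255, ERR=-7667/64
(0,4): OLD=184923/1024 → NEW=255, ERR=-76197/1024
(1,0): OLD=91/4 → NEW=0, ERR=91/4
(1,1): OLD=2103/32 → NEW=0, ERR=2103/32
(1,2): OLD=90521/1024 → NEW=0, ERR=90521/1024
(1,3): OLD=168405/1024 → NEW=255, ERR=-92715/1024
(1,4): OLD=1283253/8192 → NEW=255, ERR=-805707/8192
(2,0): OLD=16093/512 → NEW=0, ERR=16093/512
(2,1): OLD=1970753/16384 → NEW=0, ERR=1970753/16384
(2,2): OLD=48072071/262144 → NEW=255, ERR=-18774649/262144
(2,3): OLD=467479697/4194304 → NEW=0, ERR=467479697/4194304
(2,4): OLD=16197917175/67108864 → NEW=255, ERR=-914843145/67108864
(3,0): OLD=11108579/262144 → NEW=0, ERR=11108579/262144
(3,1): OLD=206914189/2097152 → NEW=0, ERR=206914189/2097152
Target (3,1): original=54, with diffused error = 206914189/2097152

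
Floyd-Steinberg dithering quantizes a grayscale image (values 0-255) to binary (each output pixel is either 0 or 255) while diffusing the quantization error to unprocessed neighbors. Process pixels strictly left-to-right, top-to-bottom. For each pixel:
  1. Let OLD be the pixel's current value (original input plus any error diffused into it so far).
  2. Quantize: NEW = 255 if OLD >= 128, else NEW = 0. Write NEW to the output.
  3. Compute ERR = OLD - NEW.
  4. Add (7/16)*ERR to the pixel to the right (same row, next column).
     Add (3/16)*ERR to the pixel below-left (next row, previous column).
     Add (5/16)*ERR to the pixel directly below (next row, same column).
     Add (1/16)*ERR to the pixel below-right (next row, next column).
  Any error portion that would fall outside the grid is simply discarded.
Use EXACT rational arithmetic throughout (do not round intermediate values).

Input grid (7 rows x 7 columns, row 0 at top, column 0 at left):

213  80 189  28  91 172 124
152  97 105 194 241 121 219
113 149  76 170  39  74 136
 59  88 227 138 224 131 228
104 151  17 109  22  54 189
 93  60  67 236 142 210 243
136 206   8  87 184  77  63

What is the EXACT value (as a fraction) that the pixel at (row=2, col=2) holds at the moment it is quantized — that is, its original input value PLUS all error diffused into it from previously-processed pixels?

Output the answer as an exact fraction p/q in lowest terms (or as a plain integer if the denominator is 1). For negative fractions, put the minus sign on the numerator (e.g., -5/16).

Answer: 907265099/8388608

Derivation:
(0,0): OLD=213 → NEW=255, ERR=-42
(0,1): OLD=493/8 → NEW=0, ERR=493/8
(0,2): OLD=27643/128 → NEW=255, ERR=-4997/128
(0,3): OLD=22365/2048 → NEW=0, ERR=22365/2048
(0,4): OLD=3138443/32768 → NEW=0, ERR=3138443/32768
(0,5): OLD=112146637/524288 → NEW=255, ERR=-21546803/524288
(0,6): OLD=889359771/8388608 → NEW=0, ERR=889359771/8388608
(1,0): OLD=19255/128 → NEW=255, ERR=-13385/128
(1,1): OLD=62017/1024 → NEW=0, ERR=62017/1024
(1,2): OLD=4102421/32768 → NEW=0, ERR=4102421/32768
(1,3): OLD=35088529/131072 → NEW=255, ERR=1665169/131072
(1,4): OLD=2260439731/8388608 → NEW=255, ERR=121344691/8388608
(1,5): OLD=9418767203/67108864 → NEW=255, ERR=-7693993117/67108864
(1,6): OLD=214107907693/1073741824 → NEW=255, ERR=-59696257427/1073741824
(2,0): OLD=1502043/16384 → NEW=0, ERR=1502043/16384
(2,1): OLD=117950937/524288 → NEW=255, ERR=-15742503/524288
(2,2): OLD=907265099/8388608 → NEW=0, ERR=907265099/8388608
Target (2,2): original=76, with diffused error = 907265099/8388608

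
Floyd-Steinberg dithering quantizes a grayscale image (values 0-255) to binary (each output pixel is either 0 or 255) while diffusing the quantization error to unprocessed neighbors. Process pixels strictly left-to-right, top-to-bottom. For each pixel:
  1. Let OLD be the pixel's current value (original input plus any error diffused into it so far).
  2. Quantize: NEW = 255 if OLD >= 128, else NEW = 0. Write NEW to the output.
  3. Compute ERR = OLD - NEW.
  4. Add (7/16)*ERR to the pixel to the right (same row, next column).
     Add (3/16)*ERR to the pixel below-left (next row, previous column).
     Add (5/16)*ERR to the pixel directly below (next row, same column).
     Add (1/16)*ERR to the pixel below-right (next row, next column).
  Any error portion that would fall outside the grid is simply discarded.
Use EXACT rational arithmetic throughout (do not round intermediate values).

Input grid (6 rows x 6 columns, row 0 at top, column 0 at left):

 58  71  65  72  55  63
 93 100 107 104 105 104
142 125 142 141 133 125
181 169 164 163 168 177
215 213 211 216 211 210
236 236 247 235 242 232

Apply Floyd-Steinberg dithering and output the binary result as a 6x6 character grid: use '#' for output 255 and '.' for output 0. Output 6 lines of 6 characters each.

(0,0): OLD=58 → NEW=0, ERR=58
(0,1): OLD=771/8 → NEW=0, ERR=771/8
(0,2): OLD=13717/128 → NEW=0, ERR=13717/128
(0,3): OLD=243475/2048 → NEW=0, ERR=243475/2048
(0,4): OLD=3506565/32768 → NEW=0, ERR=3506565/32768
(0,5): OLD=57576099/524288 → NEW=0, ERR=57576099/524288
(1,0): OLD=16537/128 → NEW=255, ERR=-16103/128
(1,1): OLD=101167/1024 → NEW=0, ERR=101167/1024
(1,2): OLD=6947675/32768 → NEW=255, ERR=-1408165/32768
(1,3): OLD=19544511/131072 → NEW=255, ERR=-13878849/131072
(1,4): OLD=1007779165/8388608 → NEW=0, ERR=1007779165/8388608
(1,5): OLD=26516866427/134217728 → NEW=255, ERR=-7708654213/134217728
(2,0): OLD=1985909/16384 → NEW=0, ERR=1985909/16384
(2,1): OLD=101178583/524288 → NEW=255, ERR=-32514857/524288
(2,2): OLD=736176453/8388608 → NEW=0, ERR=736176453/8388608
(2,3): OLD=11149775197/67108864 → NEW=255, ERR=-5962985123/67108864
(2,4): OLD=245417962647/2147483648 → NEW=0, ERR=245417962647/2147483648
(2,5): OLD=5654192163729/34359738368 → NEW=255, ERR=-3107541120111/34359738368
(3,0): OLD=1738538917/8388608 → NEW=255, ERR=-400556123/8388608
(3,1): OLD=10251514689/67108864 → NEW=255, ERR=-6861245631/67108864
(3,2): OLD=67730570387/536870912 → NEW=0, ERR=67730570387/536870912
(3,3): OLD=7467730765049/34359738368 → NEW=255, ERR=-1294002518791/34359738368
(3,4): OLD=45279362185049/274877906944 → NEW=255, ERR=-24814504085671/274877906944
(3,5): OLD=511864558280087/4398046511104 → NEW=0, ERR=511864558280087/4398046511104
(4,0): OLD=194248510347/1073741824 → NEW=255, ERR=-79555654773/1073741824
(4,1): OLD=2908635140879/17179869184 → NEW=255, ERR=-1472231501041/17179869184
(4,2): OLD=109666052920189/549755813888 → NEW=255, ERR=-30521679621251/549755813888
(4,3): OLD=1503253213507153/8796093022208 → NEW=255, ERR=-739750507155887/8796093022208
(4,4): OLD=23286958544045665/140737488355328 → NEW=255, ERR=-12601100986562975/140737488355328
(4,5): OLD=453863557200911623/2251799813685248 → NEW=255, ERR=-120345395288826617/2251799813685248
(5,0): OLD=54090039153821/274877906944 → NEW=255, ERR=-16003827116899/274877906944
(5,1): OLD=1483969799330413/8796093022208 → NEW=255, ERR=-759033921332627/8796093022208
(5,2): OLD=12017076877368447/70368744177664 → NEW=255, ERR=-5926952887935873/70368744177664
(5,3): OLD=341398722269730917/2251799813685248 → NEW=255, ERR=-232810230220007323/2251799813685248
(5,4): OLD=691349609053225509/4503599627370496 → NEW=255, ERR=-457068295926250971/4503599627370496
(5,5): OLD=11911194560857242985/72057594037927936 → NEW=255, ERR=-6463491918814380695/72057594037927936
Row 0: ......
Row 1: #.##.#
Row 2: .#.#.#
Row 3: ##.##.
Row 4: ######
Row 5: ######

Answer: ......
#.##.#
.#.#.#
##.##.
######
######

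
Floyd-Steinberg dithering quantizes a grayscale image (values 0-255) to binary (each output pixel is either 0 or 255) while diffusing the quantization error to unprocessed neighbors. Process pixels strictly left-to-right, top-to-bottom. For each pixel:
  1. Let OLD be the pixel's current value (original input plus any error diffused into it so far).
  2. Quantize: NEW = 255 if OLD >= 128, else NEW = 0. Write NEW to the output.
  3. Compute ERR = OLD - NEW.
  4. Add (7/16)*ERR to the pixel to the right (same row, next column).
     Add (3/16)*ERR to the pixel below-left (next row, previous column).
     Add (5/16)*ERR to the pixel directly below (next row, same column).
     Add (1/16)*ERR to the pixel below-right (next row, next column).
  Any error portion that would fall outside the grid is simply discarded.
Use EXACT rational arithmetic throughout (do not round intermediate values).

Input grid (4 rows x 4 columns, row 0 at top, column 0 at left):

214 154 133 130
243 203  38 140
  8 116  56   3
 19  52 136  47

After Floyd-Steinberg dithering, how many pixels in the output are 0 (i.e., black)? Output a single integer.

(0,0): OLD=214 → NEW=255, ERR=-41
(0,1): OLD=2177/16 → NEW=255, ERR=-1903/16
(0,2): OLD=20727/256 → NEW=0, ERR=20727/256
(0,3): OLD=677569/4096 → NEW=255, ERR=-366911/4096
(1,0): OLD=53219/256 → NEW=255, ERR=-12061/256
(1,1): OLD=323253/2048 → NEW=255, ERR=-198987/2048
(1,2): OLD=-225191/65536 → NEW=0, ERR=-225191/65536
(1,3): OLD=121177535/1048576 → NEW=0, ERR=121177535/1048576
(2,0): OLD=-817257/32768 → NEW=0, ERR=-817257/32768
(2,1): OLD=74592109/1048576 → NEW=0, ERR=74592109/1048576
(2,2): OLD=213163105/2097152 → NEW=0, ERR=213163105/2097152
(2,3): OLD=2797374269/33554432 → NEW=0, ERR=2797374269/33554432
(3,0): OLD=411782311/16777216 → NEW=0, ERR=411782311/16777216
(3,1): OLD=27505967545/268435456 → NEW=0, ERR=27505967545/268435456
(3,2): OLD=999314274631/4294967296 → NEW=255, ERR=-95902385849/4294967296
(3,3): OLD=4785376276849/68719476736 → NEW=0, ERR=4785376276849/68719476736
Output grid:
  Row 0: ##.#  (1 black, running=1)
  Row 1: ##..  (2 black, running=3)
  Row 2: ....  (4 black, running=7)
  Row 3: ..#.  (3 black, running=10)

Answer: 10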